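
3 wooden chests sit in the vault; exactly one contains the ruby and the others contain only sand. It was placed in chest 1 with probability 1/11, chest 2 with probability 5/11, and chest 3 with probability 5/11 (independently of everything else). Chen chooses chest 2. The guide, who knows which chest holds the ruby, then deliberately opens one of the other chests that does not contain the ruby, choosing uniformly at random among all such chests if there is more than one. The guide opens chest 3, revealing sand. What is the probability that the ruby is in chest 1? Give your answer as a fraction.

Apply Bayes' rule, conditioning on where the ruby actually is.
If it is in chest 1 (prior 1/11): the guide has no choice, probability 1; weight (1/11)·1 = 1/11.
If it is in chest 2 (prior 5/11): the guide has 2 equally likely choices, so probability 1/2; weight (5/11)·(1/2) = 5/22.
If it is in chest 3 (prior 5/11): the guide opened chest 3, so this case is ruled out; weight (5/11)·0 = 0.
The weights sum to 7/22.
So P(the ruby in chest 1 | the guide opened chest 3) = (1/11) / (7/22) = 2/7.

2/7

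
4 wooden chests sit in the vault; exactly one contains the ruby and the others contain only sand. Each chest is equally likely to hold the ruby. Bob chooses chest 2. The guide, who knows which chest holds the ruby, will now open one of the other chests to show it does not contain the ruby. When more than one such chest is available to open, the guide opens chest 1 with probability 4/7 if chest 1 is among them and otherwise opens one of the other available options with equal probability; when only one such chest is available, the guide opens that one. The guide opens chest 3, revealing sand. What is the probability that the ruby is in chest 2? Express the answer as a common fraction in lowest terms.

Condition on the true location of the ruby.
If it is in chest 1 (prior 1/4): chest 1 holds the prize so is unavailable; the guide chooses uniformly among the 2 others, probability 1/2; weight (1/4)·(1/2) = 1/8.
If it is in chest 2 (prior 1/4): chest 1 is available but not opened; chest 3 gets probability (1 − 4/7)/2 = 3/14; weight (1/4)·(3/14) = 3/56.
If it is in chest 3 (prior 1/4): the guide opened chest 3, so this case is ruled out; weight (1/4)·0 = 0.
If it is in chest 4 (prior 1/4): chest 1 is available but not opened, probability 3/7; weight (1/4)·(3/7) = 3/28.
The weights sum to 2/7.
So P(the ruby in chest 2 | the guide opened chest 3) = (3/56) / (2/7) = 3/16.

3/16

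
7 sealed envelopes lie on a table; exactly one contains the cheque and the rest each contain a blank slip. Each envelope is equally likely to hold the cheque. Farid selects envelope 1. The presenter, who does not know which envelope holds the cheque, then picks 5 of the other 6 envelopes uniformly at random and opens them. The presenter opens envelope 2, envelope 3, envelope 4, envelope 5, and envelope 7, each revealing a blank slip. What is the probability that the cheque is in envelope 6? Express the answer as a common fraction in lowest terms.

Because the presenter chose which envelopes to open without knowing where the cheque is, the choice is independent of the prize location. Learning that none of the 5 opened envelopes holds the cheque simply rules out those 5 locations and leaves the remaining 2 envelopes still equally likely by symmetry.
So P(the cheque in envelope 6) = 1/2.

1/2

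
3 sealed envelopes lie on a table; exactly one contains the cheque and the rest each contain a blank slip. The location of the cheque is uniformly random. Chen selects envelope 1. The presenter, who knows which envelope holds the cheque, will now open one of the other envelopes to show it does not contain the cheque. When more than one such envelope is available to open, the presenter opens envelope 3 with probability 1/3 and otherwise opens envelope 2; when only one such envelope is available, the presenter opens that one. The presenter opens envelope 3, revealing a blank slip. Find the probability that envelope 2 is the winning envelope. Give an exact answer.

3/4

Consider each possible location of the cheque in turn.
If it is in envelope 1 (prior 1/3): envelope 3 is available, opened with probability 1/3; weight (1/3)·(1/3) = 1/9.
If it is in envelope 2 (prior 1/3): only envelope 3 is available, probability 1; weight (1/3)·1 = 1/3.
If it is in envelope 3 (prior 1/3): the presenter opened envelope 3, so this case is ruled out; weight (1/3)·0 = 0.
The weights sum to 4/9.
So P(the cheque in envelope 2 | the presenter opened envelope 3) = (1/3) / (4/9) = 3/4.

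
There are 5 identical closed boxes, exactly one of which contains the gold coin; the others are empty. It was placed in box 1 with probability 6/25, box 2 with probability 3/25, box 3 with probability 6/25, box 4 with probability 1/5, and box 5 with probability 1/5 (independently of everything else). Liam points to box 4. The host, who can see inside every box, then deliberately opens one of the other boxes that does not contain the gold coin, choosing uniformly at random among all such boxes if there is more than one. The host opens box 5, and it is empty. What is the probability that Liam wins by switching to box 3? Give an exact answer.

Apply Bayes' rule, conditioning on where the gold coin actually is.
If it is in either of boxes 1 and 3 (prior 6/25 each): the host has 3 equally likely choices, so probability 1/3; weight (6/25)·(1/3) = 2/25 each.
If it is in box 2 (prior 3/25): the host has 3 equally likely choices, so probability 1/3; weight (3/25)·(1/3) = 1/25.
If it is in box 4 (prior 1/5): the host has 4 equally likely choices, so probability 1/4; weight (1/5)·(1/4) = 1/20.
If it is in box 5 (prior 1/5): the host opened box 5, so this case is ruled out; weight (1/5)·0 = 0.
The weights sum to 1/4.
So P(the gold coin in box 3 | the host opened box 5) = (2/25) / (1/4) = 8/25.

8/25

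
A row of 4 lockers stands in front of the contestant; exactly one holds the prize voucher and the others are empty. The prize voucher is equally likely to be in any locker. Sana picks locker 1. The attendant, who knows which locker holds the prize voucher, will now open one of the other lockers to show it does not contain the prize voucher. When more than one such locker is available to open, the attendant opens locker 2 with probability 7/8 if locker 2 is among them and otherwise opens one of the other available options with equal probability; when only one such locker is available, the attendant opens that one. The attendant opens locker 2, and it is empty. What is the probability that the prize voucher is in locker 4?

Consider each possible location of the prize voucher in turn.
If it is in any of lockers 1, 3, and 4 (prior 1/4 each): locker 2 is available, opened with probability 7/8; weight (1/4)·(7/8) = 7/32 each.
If it is in locker 2 (prior 1/4): the attendant opened locker 2, so this case is ruled out; weight (1/4)·0 = 0.
The weights sum to 21/32.
So P(the prize voucher in locker 4 | the attendant opened locker 2) = (7/32) / (21/32) = 1/3.

1/3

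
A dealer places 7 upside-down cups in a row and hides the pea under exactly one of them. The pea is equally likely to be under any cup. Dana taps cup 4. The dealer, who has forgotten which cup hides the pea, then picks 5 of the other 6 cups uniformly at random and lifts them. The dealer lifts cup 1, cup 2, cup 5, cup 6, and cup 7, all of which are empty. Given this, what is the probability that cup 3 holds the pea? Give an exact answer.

Condition on the true location of the pea.
If it is under any of cups 1, 2, 5, 6, and 7 (prior 1/7 each): that cup was opened and seen not to hold the prize — ruled out; weight (1/7)·0 = 0 each.
If it is under either of cups 3 and 4 (prior 1/7 each): the dealer picks exactly this set with probability 1/6 regardless, and none is the prize; weight (1/7)·(1/6) = 1/42 each.
The weights sum to 1/21.
So P(the pea under cup 3 | the dealer opened cup 1, cup 2, cup 5, cup 6, and cup 7) = (1/42) / (1/21) = 1/2.

1/2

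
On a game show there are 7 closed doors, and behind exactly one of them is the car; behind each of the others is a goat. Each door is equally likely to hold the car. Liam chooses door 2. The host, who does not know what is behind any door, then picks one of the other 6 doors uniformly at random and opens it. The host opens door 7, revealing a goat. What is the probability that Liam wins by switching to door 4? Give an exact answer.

1/6

Condition on the true location of the car.
If it is behind any of doors 1, 2, 3, 4, 5, and 6 (prior 1/7 each): the host picks door 7 with probability 1/6 regardless, and it is not the prize; weight (1/7)·(1/6) = 1/42 each.
If it is behind door 7 (prior 1/7): the host opened door 7, so this case is ruled out; weight (1/7)·0 = 0.
The weights sum to 1/7.
So P(the car behind door 4 | the host opened door 7) = (1/42) / (1/7) = 1/6.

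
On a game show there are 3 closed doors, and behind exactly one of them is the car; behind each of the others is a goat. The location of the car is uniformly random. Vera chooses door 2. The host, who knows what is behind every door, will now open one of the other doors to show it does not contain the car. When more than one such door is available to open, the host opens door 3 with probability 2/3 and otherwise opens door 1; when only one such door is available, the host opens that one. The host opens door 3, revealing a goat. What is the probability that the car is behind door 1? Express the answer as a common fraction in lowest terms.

3/5

Condition on the true location of the car.
If it is behind door 1 (prior 1/3): only door 3 is available, probability 1; weight (1/3)·1 = 1/3.
If it is behind door 2 (prior 1/3): door 3 is available, opened with probability 2/3; weight (1/3)·(2/3) = 2/9.
If it is behind door 3 (prior 1/3): the host opened door 3, so this case is ruled out; weight (1/3)·0 = 0.
The weights sum to 5/9.
So P(the car behind door 1 | the host opened door 3) = (1/3) / (5/9) = 3/5.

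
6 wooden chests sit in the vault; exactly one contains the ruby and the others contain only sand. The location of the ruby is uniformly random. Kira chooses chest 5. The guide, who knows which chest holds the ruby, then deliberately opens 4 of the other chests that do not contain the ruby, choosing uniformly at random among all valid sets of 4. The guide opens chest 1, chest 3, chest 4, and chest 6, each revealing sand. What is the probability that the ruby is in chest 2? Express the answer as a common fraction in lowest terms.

Apply Bayes' rule, conditioning on where the ruby actually is.
If it is in any of chests 1, 3, 4, and 6 (prior 1/6 each): that chest was opened and seen not to hold the prize — ruled out; weight (1/6)·0 = 0 each.
If it is in chest 2 (prior 1/6): the guide has no choice, probability 1; weight (1/6)·1 = 1/6.
If it is in chest 5 (prior 1/6): the guide has 5 equally likely choices, so probability 1/5; weight (1/6)·(1/5) = 1/30.
The weights sum to 1/5.
So P(the ruby in chest 2 | the guide opened chest 1, chest 3, chest 4, and chest 6) = (1/6) / (1/5) = 5/6.

5/6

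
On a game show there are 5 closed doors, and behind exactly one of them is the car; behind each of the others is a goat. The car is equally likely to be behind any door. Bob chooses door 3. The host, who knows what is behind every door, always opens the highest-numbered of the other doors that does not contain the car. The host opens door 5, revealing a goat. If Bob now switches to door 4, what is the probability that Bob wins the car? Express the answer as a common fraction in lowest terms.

Condition on the true location of the car.
If it is behind any of doors 1, 2, 3, and 4 (prior 1/5 each): door 5 is the highest-numbered option available, probability 1; weight (1/5)·1 = 1/5 each.
If it is behind door 5 (prior 1/5): the host opened door 5, so this case is ruled out; weight (1/5)·0 = 0.
The weights sum to 4/5.
So P(the car behind door 4 | the host opened door 5) = (1/5) / (4/5) = 1/4.

1/4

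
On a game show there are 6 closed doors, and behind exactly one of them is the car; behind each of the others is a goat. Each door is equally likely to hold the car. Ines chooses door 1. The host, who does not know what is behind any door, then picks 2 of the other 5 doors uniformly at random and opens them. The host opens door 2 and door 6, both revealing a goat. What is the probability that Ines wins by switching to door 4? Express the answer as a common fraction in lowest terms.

Because the host chose which doors to open without knowing where the car is, the choice is independent of the prize location. Learning that none of the 2 opened doors holds the car simply rules out those 2 locations and leaves the remaining 4 doors still equally likely by symmetry.
So P(the car behind door 4) = 1/4.

1/4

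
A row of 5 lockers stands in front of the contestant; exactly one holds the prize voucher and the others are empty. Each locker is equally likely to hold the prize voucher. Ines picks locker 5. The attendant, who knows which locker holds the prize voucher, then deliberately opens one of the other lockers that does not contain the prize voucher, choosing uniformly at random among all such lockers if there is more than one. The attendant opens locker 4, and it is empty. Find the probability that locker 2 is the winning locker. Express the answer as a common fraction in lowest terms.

4/15

Condition on the true location of the prize voucher.
If it is in any of lockers 1, 2, and 3 (prior 1/5 each): the attendant has 3 equally likely choices, so probability 1/3; weight (1/5)·(1/3) = 1/15 each.
If it is in locker 4 (prior 1/5): the attendant opened locker 4, so this case is ruled out; weight (1/5)·0 = 0.
If it is in locker 5 (prior 1/5): the attendant has 4 equally likely choices, so probability 1/4; weight (1/5)·(1/4) = 1/20.
The weights sum to 1/4.
So P(the prize voucher in locker 2 | the attendant opened locker 4) = (1/15) / (1/4) = 4/15.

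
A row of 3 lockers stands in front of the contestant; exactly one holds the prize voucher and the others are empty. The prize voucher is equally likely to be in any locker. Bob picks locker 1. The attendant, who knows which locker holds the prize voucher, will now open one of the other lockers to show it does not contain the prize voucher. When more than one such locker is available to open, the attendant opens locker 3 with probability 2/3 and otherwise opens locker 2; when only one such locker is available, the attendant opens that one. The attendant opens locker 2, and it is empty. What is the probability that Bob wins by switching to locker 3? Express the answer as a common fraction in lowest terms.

Consider each possible location of the prize voucher in turn.
If it is in locker 1 (prior 1/3): locker 3 is available but not opened, probability 1/3; weight (1/3)·(1/3) = 1/9.
If it is in locker 2 (prior 1/3): the attendant opened locker 2, so this case is ruled out; weight (1/3)·0 = 0.
If it is in locker 3 (prior 1/3): only locker 2 is available, probability 1; weight (1/3)·1 = 1/3.
The weights sum to 4/9.
So P(the prize voucher in locker 3 | the attendant opened locker 2) = (1/3) / (4/9) = 3/4.

3/4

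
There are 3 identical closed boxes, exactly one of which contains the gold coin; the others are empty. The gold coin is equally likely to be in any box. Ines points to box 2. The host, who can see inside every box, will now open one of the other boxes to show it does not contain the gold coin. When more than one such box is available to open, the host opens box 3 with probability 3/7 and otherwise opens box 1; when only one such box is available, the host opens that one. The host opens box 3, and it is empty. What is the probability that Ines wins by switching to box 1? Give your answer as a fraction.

7/10

Condition on the true location of the gold coin.
If it is in box 1 (prior 1/3): only box 3 is available, probability 1; weight (1/3)·1 = 1/3.
If it is in box 2 (prior 1/3): box 3 is available, opened with probability 3/7; weight (1/3)·(3/7) = 1/7.
If it is in box 3 (prior 1/3): the host opened box 3, so this case is ruled out; weight (1/3)·0 = 0.
The weights sum to 10/21.
So P(the gold coin in box 1 | the host opened box 3) = (1/3) / (10/21) = 7/10.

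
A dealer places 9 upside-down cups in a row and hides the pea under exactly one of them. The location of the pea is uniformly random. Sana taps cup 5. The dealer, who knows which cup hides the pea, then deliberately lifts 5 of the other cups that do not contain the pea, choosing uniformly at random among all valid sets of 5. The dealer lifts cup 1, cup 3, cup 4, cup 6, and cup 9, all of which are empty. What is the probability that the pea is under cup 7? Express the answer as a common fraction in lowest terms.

Apply Bayes' rule, conditioning on where the pea actually is.
If it is under any of cups 1, 3, 4, 6, and 9 (prior 1/9 each): that cup was opened and seen not to hold the prize — ruled out; weight (1/9)·0 = 0 each.
If it is under any of cups 2, 7, and 8 (prior 1/9 each): the dealer has 21 equally likely choices, so probability 1/21; weight (1/9)·(1/21) = 1/189 each.
If it is under cup 5 (prior 1/9): the dealer has 56 equally likely choices, so probability 1/56; weight (1/9)·(1/56) = 1/504.
The weights sum to 1/56.
So P(the pea under cup 7 | the dealer opened cup 1, cup 3, cup 4, cup 6, and cup 9) = (1/189) / (1/56) = 8/27.

8/27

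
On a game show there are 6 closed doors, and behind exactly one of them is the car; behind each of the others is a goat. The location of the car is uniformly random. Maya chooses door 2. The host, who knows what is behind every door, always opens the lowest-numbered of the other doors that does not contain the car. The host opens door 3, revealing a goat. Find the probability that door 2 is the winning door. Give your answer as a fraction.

Apply Bayes' rule, conditioning on where the car actually is.
If it is behind door 1 (prior 1/6): door 3 is the lowest-numbered option available, probability 1; weight (1/6)·1 = 1/6.
If it is behind any of doors 2, 4, 5, and 6 (prior 1/6 each): the host would have opened door 1 instead, probability 0; weight (1/6)·0 = 0 each.
If it is behind door 3 (prior 1/6): the host opened door 3, so this case is ruled out; weight (1/6)·0 = 0.
The weights sum to 1/6.
So P(the car behind door 2 | the host opened door 3) = 0 / (1/6) = 0.

0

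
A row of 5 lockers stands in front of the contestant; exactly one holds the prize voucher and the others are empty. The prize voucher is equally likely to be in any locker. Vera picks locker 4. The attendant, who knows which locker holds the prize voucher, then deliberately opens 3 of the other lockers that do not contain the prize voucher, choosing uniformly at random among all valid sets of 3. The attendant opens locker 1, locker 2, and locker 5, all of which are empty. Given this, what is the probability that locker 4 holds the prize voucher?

Consider each possible location of the prize voucher in turn.
If it is in any of lockers 1, 2, and 5 (prior 1/5 each): that locker was opened and seen not to hold the prize — ruled out; weight (1/5)·0 = 0 each.
If it is in locker 3 (prior 1/5): the attendant has no choice, probability 1; weight (1/5)·1 = 1/5.
If it is in locker 4 (prior 1/5): the attendant has 4 equally likely choices, so probability 1/4; weight (1/5)·(1/4) = 1/20.
The weights sum to 1/4.
So P(the prize voucher in locker 4 | the attendant opened locker 1, locker 2, and locker 5) = (1/20) / (1/4) = 1/5.

1/5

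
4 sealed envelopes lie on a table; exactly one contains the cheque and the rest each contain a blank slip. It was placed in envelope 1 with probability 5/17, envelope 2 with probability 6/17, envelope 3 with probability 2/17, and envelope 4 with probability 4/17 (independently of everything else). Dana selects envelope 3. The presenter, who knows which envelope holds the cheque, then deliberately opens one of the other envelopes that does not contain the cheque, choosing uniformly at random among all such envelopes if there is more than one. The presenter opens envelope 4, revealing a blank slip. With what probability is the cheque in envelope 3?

4/37

Apply Bayes' rule, conditioning on where the cheque actually is.
If it is in envelope 1 (prior 5/17): the presenter has 2 equally likely choices, so probability 1/2; weight (5/17)·(1/2) = 5/34.
If it is in envelope 2 (prior 6/17): the presenter has 2 equally likely choices, so probability 1/2; weight (6/17)·(1/2) = 3/17.
If it is in envelope 3 (prior 2/17): the presenter has 3 equally likely choices, so probability 1/3; weight (2/17)·(1/3) = 2/51.
If it is in envelope 4 (prior 4/17): the presenter opened envelope 4, so this case is ruled out; weight (4/17)·0 = 0.
The weights sum to 37/102.
So P(the cheque in envelope 3 | the presenter opened envelope 4) = (2/51) / (37/102) = 4/37.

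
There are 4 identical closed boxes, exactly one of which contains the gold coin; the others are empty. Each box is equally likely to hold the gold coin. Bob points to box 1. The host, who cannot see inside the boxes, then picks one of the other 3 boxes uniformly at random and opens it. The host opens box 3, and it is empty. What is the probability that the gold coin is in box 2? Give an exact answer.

Because the host chose which box to open without knowing where the gold coin is, the choice is independent of the prize location. Learning that box 3 does not hold the gold coin simply rules out that one location and leaves the remaining 3 boxes still equally likely by symmetry.
So P(the gold coin in box 2) = 1/3.

1/3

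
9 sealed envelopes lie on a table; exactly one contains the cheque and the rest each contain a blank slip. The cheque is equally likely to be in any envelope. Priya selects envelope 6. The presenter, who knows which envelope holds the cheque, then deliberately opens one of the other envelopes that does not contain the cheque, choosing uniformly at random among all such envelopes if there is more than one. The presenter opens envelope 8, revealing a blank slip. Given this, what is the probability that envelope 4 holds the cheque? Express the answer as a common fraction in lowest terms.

Apply Bayes' rule, conditioning on where the cheque actually is.
If it is in any of envelopes 1, 2, 3, 4, 5, 7, and 9 (prior 1/9 each): the presenter has 7 equally likely choices, so probability 1/7; weight (1/9)·(1/7) = 1/63 each.
If it is in envelope 6 (prior 1/9): the presenter has 8 equally likely choices, so probability 1/8; weight (1/9)·(1/8) = 1/72.
If it is in envelope 8 (prior 1/9): the presenter opened envelope 8, so this case is ruled out; weight (1/9)·0 = 0.
The weights sum to 1/8.
So P(the cheque in envelope 4 | the presenter opened envelope 8) = (1/63) / (1/8) = 8/63.

8/63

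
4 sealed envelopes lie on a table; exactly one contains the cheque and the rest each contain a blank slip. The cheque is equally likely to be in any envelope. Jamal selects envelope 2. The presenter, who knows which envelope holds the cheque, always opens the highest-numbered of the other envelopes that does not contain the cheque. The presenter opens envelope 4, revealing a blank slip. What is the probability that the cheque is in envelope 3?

1/3

Apply Bayes' rule, conditioning on where the cheque actually is.
If it is in any of envelopes 1, 2, and 3 (prior 1/4 each): envelope 4 is the highest-numbered option available, probability 1; weight (1/4)·1 = 1/4 each.
If it is in envelope 4 (prior 1/4): the presenter opened envelope 4, so this case is ruled out; weight (1/4)·0 = 0.
The weights sum to 3/4.
So P(the cheque in envelope 3 | the presenter opened envelope 4) = (1/4) / (3/4) = 1/3.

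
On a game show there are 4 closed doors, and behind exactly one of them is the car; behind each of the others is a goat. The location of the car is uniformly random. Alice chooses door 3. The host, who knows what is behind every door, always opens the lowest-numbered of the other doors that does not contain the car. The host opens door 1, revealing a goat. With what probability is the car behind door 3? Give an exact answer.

1/3

Apply Bayes' rule, conditioning on where the car actually is.
If it is behind door 1 (prior 1/4): the host opened door 1, so this case is ruled out; weight (1/4)·0 = 0.
If it is behind any of doors 2, 3, and 4 (prior 1/4 each): door 1 is the lowest-numbered option available, probability 1; weight (1/4)·1 = 1/4 each.
The weights sum to 3/4.
So P(the car behind door 3 | the host opened door 1) = (1/4) / (3/4) = 1/3.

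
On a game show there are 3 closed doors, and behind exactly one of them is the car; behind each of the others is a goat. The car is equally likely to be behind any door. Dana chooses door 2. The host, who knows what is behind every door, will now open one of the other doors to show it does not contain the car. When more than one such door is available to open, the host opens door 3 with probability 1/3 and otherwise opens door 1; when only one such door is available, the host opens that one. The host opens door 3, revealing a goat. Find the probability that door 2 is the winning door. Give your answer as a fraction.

1/4

Condition on the true location of the car.
If it is behind door 1 (prior 1/3): only door 3 is available, probability 1; weight (1/3)·1 = 1/3.
If it is behind door 2 (prior 1/3): door 3 is available, opened with probability 1/3; weight (1/3)·(1/3) = 1/9.
If it is behind door 3 (prior 1/3): the host opened door 3, so this case is ruled out; weight (1/3)·0 = 0.
The weights sum to 4/9.
So P(the car behind door 2 | the host opened door 3) = (1/9) / (4/9) = 1/4.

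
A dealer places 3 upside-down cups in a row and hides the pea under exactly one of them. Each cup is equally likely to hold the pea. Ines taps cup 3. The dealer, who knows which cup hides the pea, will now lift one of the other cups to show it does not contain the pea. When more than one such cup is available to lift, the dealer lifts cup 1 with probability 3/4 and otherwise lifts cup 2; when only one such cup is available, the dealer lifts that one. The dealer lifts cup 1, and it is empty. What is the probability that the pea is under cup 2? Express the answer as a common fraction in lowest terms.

Condition on the true location of the pea.
If it is under cup 1 (prior 1/3): the dealer opened cup 1, so this case is ruled out; weight (1/3)·0 = 0.
If it is under cup 2 (prior 1/3): only cup 1 is available, probability 1; weight (1/3)·1 = 1/3.
If it is under cup 3 (prior 1/3): cup 1 is available, opened with probability 3/4; weight (1/3)·(3/4) = 1/4.
The weights sum to 7/12.
So P(the pea under cup 2 | the dealer opened cup 1) = (1/3) / (7/12) = 4/7.

4/7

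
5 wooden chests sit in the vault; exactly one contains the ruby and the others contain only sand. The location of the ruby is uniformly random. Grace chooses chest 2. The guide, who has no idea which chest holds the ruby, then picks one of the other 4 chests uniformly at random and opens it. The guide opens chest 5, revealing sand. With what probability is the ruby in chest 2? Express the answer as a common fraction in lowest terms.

Because the guide chose which chest to open without knowing where the ruby is, the choice is independent of the prize location. Learning that chest 5 does not hold the ruby simply rules out that one location and leaves the remaining 4 chests still equally likely by symmetry.
So P(the ruby in chest 2) = 1/4.

1/4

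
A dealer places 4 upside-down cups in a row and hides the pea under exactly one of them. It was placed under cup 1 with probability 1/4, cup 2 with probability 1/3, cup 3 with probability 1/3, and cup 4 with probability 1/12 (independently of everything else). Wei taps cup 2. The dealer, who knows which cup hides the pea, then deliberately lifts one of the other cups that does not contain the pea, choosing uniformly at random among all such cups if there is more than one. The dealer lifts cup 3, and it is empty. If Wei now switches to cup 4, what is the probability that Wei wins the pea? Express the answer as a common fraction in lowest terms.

3/20

Apply Bayes' rule, conditioning on where the pea actually is.
If it is under cup 1 (prior 1/4): the dealer has 2 equally likely choices, so probability 1/2; weight (1/4)·(1/2) = 1/8.
If it is under cup 2 (prior 1/3): the dealer has 3 equally likely choices, so probability 1/3; weight (1/3)·(1/3) = 1/9.
If it is under cup 3 (prior 1/3): the dealer opened cup 3, so this case is ruled out; weight (1/3)·0 = 0.
If it is under cup 4 (prior 1/12): the dealer has 2 equally likely choices, so probability 1/2; weight (1/12)·(1/2) = 1/24.
The weights sum to 5/18.
So P(the pea under cup 4 | the dealer opened cup 3) = (1/24) / (5/18) = 3/20.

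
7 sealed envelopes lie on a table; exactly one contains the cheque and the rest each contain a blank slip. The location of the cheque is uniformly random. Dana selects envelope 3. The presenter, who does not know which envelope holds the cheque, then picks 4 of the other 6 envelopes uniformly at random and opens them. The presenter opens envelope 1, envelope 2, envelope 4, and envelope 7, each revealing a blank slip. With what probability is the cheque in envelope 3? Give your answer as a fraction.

Apply Bayes' rule, conditioning on where the cheque actually is.
If it is in any of envelopes 1, 2, 4, and 7 (prior 1/7 each): that envelope was opened and seen not to hold the prize — ruled out; weight (1/7)·0 = 0 each.
If it is in any of envelopes 3, 5, and 6 (prior 1/7 each): the presenter picks exactly this set with probability 1/15 regardless, and none is the prize; weight (1/7)·(1/15) = 1/105 each.
The weights sum to 1/35.
So P(the cheque in envelope 3 | the presenter opened envelope 1, envelope 2, envelope 4, and envelope 7) = (1/105) / (1/35) = 1/3.

1/3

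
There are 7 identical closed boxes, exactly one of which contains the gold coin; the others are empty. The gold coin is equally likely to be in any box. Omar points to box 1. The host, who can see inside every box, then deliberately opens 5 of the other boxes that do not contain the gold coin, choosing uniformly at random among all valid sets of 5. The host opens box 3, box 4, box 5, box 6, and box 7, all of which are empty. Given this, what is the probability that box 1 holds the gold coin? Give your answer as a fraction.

1/7

Apply Bayes' rule, conditioning on where the gold coin actually is.
If it is in box 1 (prior 1/7): the host has 6 equally likely choices, so probability 1/6; weight (1/7)·(1/6) = 1/42.
If it is in box 2 (prior 1/7): the host has no choice, probability 1; weight (1/7)·1 = 1/7.
If it is in any of boxes 3, 4, 5, 6, and 7 (prior 1/7 each): that box was opened and seen not to hold the prize — ruled out; weight (1/7)·0 = 0 each.
The weights sum to 1/6.
So P(the gold coin in box 1 | the host opened box 3, box 4, box 5, box 6, and box 7) = (1/42) / (1/6) = 1/7.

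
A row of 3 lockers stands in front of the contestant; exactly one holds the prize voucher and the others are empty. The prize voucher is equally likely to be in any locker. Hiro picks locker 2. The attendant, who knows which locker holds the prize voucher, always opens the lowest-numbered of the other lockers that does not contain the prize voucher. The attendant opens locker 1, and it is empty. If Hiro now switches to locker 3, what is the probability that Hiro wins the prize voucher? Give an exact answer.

1/2

Consider each possible location of the prize voucher in turn.
If it is in locker 1 (prior 1/3): the attendant opened locker 1, so this case is ruled out; weight (1/3)·0 = 0.
If it is in either of lockers 2 and 3 (prior 1/3 each): locker 1 is the lowest-numbered option available, probability 1; weight (1/3)·1 = 1/3 each.
The weights sum to 2/3.
So P(the prize voucher in locker 3 | the attendant opened locker 1) = (1/3) / (2/3) = 1/2.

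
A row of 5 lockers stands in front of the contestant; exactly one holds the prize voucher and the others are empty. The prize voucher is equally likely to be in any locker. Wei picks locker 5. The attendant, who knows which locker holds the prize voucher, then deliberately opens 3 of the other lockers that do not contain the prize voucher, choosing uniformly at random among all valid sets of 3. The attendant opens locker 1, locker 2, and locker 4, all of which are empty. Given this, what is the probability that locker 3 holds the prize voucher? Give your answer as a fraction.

4/5

Apply Bayes' rule, conditioning on where the prize voucher actually is.
If it is in any of lockers 1, 2, and 4 (prior 1/5 each): that locker was opened and seen not to hold the prize — ruled out; weight (1/5)·0 = 0 each.
If it is in locker 3 (prior 1/5): the attendant has no choice, probability 1; weight (1/5)·1 = 1/5.
If it is in locker 5 (prior 1/5): the attendant has 4 equally likely choices, so probability 1/4; weight (1/5)·(1/4) = 1/20.
The weights sum to 1/4.
So P(the prize voucher in locker 3 | the attendant opened locker 1, locker 2, and locker 4) = (1/5) / (1/4) = 4/5.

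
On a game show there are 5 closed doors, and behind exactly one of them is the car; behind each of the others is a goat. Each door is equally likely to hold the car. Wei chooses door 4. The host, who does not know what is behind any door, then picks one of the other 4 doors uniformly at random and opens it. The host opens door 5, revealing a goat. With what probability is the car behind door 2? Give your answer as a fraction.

Because the host chose which door to open without knowing where the car is, the choice is independent of the prize location. Learning that door 5 does not hold the car simply rules out that one location and leaves the remaining 4 doors still equally likely by symmetry.
So P(the car behind door 2) = 1/4.

1/4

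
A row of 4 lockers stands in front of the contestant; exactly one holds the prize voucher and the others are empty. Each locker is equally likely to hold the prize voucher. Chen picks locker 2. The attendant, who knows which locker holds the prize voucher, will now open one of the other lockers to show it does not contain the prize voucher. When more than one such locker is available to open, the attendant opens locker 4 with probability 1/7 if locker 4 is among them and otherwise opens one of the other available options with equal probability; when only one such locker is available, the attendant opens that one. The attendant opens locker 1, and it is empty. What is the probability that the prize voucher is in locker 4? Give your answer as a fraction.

Apply Bayes' rule, conditioning on where the prize voucher actually is.
If it is in locker 1 (prior 1/4): the attendant opened locker 1, so this case is ruled out; weight (1/4)·0 = 0.
If it is in locker 2 (prior 1/4): locker 4 is available but not opened; locker 1 gets probability (1 − 1/7)/2 = 3/7; weight (1/4)·(3/7) = 3/28.
If it is in locker 3 (prior 1/4): locker 4 is available but not opened, probability 6/7; weight (1/4)·(6/7) = 3/14.
If it is in locker 4 (prior 1/4): locker 4 holds the prize so is unavailable; the attendant chooses uniformly among the 2 others, probability 1/2; weight (1/4)·(1/2) = 1/8.
The weights sum to 25/56.
So P(the prize voucher in locker 4 | the attendant opened locker 1) = (1/8) / (25/56) = 7/25.

7/25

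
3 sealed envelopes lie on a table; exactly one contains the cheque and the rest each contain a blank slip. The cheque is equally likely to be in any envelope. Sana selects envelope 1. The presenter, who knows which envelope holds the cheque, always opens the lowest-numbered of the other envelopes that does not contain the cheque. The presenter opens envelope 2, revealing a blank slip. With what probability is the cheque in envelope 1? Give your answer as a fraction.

Condition on the true location of the cheque.
If it is in either of envelopes 1 and 3 (prior 1/3 each): envelope 2 is the lowest-numbered option available, probability 1; weight (1/3)·1 = 1/3 each.
If it is in envelope 2 (prior 1/3): the presenter opened envelope 2, so this case is ruled out; weight (1/3)·0 = 0.
The weights sum to 2/3.
So P(the cheque in envelope 1 | the presenter opened envelope 2) = (1/3) / (2/3) = 1/2.

1/2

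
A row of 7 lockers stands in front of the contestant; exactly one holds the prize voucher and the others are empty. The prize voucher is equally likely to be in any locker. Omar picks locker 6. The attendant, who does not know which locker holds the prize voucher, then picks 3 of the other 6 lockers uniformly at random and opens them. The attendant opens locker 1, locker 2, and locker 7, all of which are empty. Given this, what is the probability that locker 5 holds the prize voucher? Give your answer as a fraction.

Consider each possible location of the prize voucher in turn.
If it is in any of lockers 1, 2, and 7 (prior 1/7 each): that locker was opened and seen not to hold the prize — ruled out; weight (1/7)·0 = 0 each.
If it is in any of lockers 3, 4, 5, and 6 (prior 1/7 each): the attendant picks exactly this set with probability 1/20 regardless, and none is the prize; weight (1/7)·(1/20) = 1/140 each.
The weights sum to 1/35.
So P(the prize voucher in locker 5 | the attendant opened locker 1, locker 2, and locker 7) = (1/140) / (1/35) = 1/4.

1/4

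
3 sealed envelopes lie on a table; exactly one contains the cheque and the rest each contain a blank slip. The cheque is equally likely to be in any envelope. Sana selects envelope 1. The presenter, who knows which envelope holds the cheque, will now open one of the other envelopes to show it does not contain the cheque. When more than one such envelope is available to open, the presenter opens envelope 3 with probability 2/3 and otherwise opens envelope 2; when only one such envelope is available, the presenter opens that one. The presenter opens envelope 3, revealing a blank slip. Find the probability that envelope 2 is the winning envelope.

3/5

Condition on the true location of the cheque.
If it is in envelope 1 (prior 1/3): envelope 3 is available, opened with probability 2/3; weight (1/3)·(2/3) = 2/9.
If it is in envelope 2 (prior 1/3): only envelope 3 is available, probability 1; weight (1/3)·1 = 1/3.
If it is in envelope 3 (prior 1/3): the presenter opened envelope 3, so this case is ruled out; weight (1/3)·0 = 0.
The weights sum to 5/9.
So P(the cheque in envelope 2 | the presenter opened envelope 3) = (1/3) / (5/9) = 3/5.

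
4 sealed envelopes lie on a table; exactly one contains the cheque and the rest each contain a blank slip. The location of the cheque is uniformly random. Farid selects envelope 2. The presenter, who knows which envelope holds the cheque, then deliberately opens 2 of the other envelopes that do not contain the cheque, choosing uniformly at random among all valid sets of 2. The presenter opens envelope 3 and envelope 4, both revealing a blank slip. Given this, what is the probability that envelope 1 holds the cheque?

3/4

Condition on the true location of the cheque.
If it is in envelope 1 (prior 1/4): the presenter has no choice, probability 1; weight (1/4)·1 = 1/4.
If it is in envelope 2 (prior 1/4): the presenter has 3 equally likely choices, so probability 1/3; weight (1/4)·(1/3) = 1/12.
If it is in either of envelopes 3 and 4 (prior 1/4 each): that envelope was opened and seen not to hold the prize — ruled out; weight (1/4)·0 = 0 each.
The weights sum to 1/3.
So P(the cheque in envelope 1 | the presenter opened envelope 3 and envelope 4) = (1/4) / (1/3) = 3/4.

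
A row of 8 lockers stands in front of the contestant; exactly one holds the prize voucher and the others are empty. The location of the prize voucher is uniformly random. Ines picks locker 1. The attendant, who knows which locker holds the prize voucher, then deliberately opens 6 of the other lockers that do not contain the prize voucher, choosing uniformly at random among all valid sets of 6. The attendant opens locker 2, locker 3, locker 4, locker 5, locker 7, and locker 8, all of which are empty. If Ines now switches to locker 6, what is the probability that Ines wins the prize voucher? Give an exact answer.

Consider each possible location of the prize voucher in turn.
If it is in locker 1 (prior 1/8): the attendant has 7 equally likely choices, so probability 1/7; weight (1/8)·(1/7) = 1/56.
If it is in any of lockers 2, 3, 4, 5, 7, and 8 (prior 1/8 each): that locker was opened and seen not to hold the prize — ruled out; weight (1/8)·0 = 0 each.
If it is in locker 6 (prior 1/8): the attendant has no choice, probability 1; weight (1/8)·1 = 1/8.
The weights sum to 1/7.
So P(the prize voucher in locker 6 | the attendant opened locker 2, locker 3, locker 4, locker 5, locker 7, and locker 8) = (1/8) / (1/7) = 7/8.

7/8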